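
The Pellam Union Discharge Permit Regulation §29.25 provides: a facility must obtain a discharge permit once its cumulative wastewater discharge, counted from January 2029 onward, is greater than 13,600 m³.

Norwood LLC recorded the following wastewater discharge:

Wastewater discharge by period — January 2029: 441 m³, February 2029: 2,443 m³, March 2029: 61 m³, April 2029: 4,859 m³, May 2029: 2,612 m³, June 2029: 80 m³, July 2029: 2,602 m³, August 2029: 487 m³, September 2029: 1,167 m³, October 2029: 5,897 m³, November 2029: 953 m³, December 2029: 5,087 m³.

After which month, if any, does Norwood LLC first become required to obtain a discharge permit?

Through January 2029: 441 m³
Through February 2029: 2,884 m³
Through March 2029: 2,945 m³
Through April 2029: 7,804 m³
Through May 2029: 10,416 m³
Through June 2029: 10,496 m³
Through July 2029: 13,098 m³
Through August 2029: 13,585 m³
Through September 2029: 14,752 m³ ← exceeds threshold

September 2029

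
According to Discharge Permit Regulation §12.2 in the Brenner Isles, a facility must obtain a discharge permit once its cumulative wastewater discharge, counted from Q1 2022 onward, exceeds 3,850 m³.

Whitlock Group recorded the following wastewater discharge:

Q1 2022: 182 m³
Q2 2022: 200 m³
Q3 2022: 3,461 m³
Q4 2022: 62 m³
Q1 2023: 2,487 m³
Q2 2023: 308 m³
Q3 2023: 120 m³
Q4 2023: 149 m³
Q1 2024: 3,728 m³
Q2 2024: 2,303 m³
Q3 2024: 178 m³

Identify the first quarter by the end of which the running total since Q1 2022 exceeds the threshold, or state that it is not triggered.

Q4 2022

Through Q1 2022: 182 m³
Through Q2 2022: 382 m³
Through Q3 2022: 3,843 m³
Through Q4 2022: 3,905 m³ ← exceeds threshold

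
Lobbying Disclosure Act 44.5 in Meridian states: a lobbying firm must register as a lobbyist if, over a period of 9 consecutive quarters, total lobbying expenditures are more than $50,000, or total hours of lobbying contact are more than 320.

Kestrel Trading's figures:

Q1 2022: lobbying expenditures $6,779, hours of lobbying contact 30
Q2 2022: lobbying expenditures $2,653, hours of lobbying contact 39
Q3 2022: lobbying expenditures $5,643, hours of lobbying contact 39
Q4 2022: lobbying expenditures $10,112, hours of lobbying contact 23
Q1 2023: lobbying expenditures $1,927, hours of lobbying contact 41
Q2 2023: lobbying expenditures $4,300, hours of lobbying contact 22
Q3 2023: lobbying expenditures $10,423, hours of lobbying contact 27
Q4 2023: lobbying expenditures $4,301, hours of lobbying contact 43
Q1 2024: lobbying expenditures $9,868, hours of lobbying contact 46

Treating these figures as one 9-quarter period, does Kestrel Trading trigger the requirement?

Yes

Total lobbying expenditures: $6,779 + $2,653 + $5,643 + $10,112 + $1,927 + $4,300 + $10,423 + $4,301 + $9,868 = $56,006 (> $50,000).
Total hours of lobbying contact: 30 + 39 + 39 + 23 + 41 + 22 + 27 + 43 + 46 = 310 (≤ 320).
The test is 'or': at least one threshold is exceeded.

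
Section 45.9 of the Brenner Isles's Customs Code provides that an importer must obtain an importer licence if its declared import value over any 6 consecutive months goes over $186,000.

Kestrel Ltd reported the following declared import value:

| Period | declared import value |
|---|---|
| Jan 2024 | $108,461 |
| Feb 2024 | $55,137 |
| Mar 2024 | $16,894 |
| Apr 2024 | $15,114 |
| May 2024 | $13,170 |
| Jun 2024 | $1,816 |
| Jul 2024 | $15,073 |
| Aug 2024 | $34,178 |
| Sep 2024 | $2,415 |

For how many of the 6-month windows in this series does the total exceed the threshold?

1

Jan 2024–Jun 2024: $108,461 + $55,137 + $16,894 + $15,114 + $13,170 + $1,816 = $210,592 (over)
Feb 2024–Jul 2024: $55,137 + $16,894 + $15,114 + $13,170 + $1,816 + $15,073 = $117,204 (under)
Mar 2024–Aug 2024: $16,894 + $15,114 + $13,170 + $1,816 + $15,073 + $34,178 = $96,245 (under)
Apr 2024–Sep 2024: $15,114 + $13,170 + $1,816 + $15,073 + $34,178 + $2,415 = $81,766 (under)
1 window exceeds the threshold.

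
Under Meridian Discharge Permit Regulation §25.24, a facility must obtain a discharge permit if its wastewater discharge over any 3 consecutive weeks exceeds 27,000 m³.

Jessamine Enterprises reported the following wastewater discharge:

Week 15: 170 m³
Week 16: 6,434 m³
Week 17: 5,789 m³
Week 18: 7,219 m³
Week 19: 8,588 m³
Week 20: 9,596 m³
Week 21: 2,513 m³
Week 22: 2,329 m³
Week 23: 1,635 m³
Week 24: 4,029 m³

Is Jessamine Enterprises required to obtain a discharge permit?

No

Week 15–Week 17: 170 m³ + 6,434 m³ + 5,789 m³ = 12,393 m³ (under)
Week 16–Week 18: 6,434 m³ + 5,789 m³ + 7,219 m³ = 19,442 m³ (under)
Week 17–Week 19: 5,789 m³ + 7,219 m³ + 8,588 m³ = 21,596 m³ (under)
Week 18–Week 20: 7,219 m³ + 8,588 m³ + 9,596 m³ = 25,403 m³ (under)
Week 19–Week 21: 8,588 m³ + 9,596 m³ + 2,513 m³ = 20,697 m³ (under)
Week 20–Week 22: 9,596 m³ + 2,513 m³ + 2,329 m³ = 14,438 m³ (under)
Week 21–Week 23: 2,513 m³ + 2,329 m³ + 1,635 m³ = 6,477 m³ (under)
Week 22–Week 24: 2,329 m³ + 1,635 m³ + 4,029 m³ = 7,993 m³ (under)
No window exceeds 27,000 m³.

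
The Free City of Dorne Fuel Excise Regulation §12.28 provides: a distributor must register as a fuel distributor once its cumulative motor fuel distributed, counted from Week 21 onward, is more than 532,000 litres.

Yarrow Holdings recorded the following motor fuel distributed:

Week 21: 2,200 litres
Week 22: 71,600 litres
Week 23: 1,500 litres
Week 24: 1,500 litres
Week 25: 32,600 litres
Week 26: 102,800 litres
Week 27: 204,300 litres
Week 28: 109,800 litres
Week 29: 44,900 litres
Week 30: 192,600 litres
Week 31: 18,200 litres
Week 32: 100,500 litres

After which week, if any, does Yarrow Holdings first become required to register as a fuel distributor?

Through Week 21: 2,200 litres
Through Week 22: 73,800 litres
Through Week 23: 75,300 litres
Through Week 24: 76,800 litres
Through Week 25: 109,400 litres
Through Week 26: 212,200 litres
Through Week 27: 416,500 litres
Through Week 28: 526,300 litres
Through Week 29: 571,200 litres ← exceeds threshold

Week 29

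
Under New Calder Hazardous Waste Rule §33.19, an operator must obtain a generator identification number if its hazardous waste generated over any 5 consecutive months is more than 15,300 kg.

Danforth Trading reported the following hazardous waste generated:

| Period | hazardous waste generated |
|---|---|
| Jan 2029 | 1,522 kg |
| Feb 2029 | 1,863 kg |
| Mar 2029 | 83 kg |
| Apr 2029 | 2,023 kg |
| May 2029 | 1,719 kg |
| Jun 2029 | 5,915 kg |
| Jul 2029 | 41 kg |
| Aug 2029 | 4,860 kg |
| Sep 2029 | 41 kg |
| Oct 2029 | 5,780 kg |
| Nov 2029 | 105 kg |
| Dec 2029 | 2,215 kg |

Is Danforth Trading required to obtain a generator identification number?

Jan 2029–May 2029: 1,522 kg + 1,863 kg + 83 kg + 2,023 kg + 1,719 kg = 7,210 kg (under)
Feb 2029–Jun 2029: 1,863 kg + 83 kg + 2,023 kg + 1,719 kg + 5,915 kg = 11,603 kg (under)
Mar 2029–Jul 2029: 83 kg + 2,023 kg + 1,719 kg + 5,915 kg + 41 kg = 9,781 kg (under)
Apr 2029–Aug 2029: 2,023 kg + 1,719 kg + 5,915 kg + 41 kg + 4,860 kg = 14,558 kg (under)
May 2029–Sep 2029: 1,719 kg + 5,915 kg + 41 kg + 4,860 kg + 41 kg = 12,576 kg (under)
Jun 2029–Oct 2029: 5,915 kg + 41 kg + 4,860 kg + 41 kg + 5,780 kg = 16,637 kg (over)
Jul 2029–Nov 2029: 41 kg + 4,860 kg + 41 kg + 5,780 kg + 105 kg = 10,827 kg (under)
Aug 2029–Dec 2029: 4,860 kg + 41 kg + 5,780 kg + 105 kg + 2,215 kg = 13,001 kg (under)
At least one window exceeds 15,300 kg.

Yes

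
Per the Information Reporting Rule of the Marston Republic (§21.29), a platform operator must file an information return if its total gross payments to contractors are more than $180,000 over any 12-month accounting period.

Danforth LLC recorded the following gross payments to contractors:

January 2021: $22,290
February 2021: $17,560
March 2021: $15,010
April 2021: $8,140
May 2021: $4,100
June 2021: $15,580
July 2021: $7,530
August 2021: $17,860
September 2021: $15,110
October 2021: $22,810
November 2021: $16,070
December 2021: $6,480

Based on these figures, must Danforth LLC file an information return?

Total gross payments to contractors: $22,290 + $17,560 + $15,010 + $8,140 + $4,100 + $15,580 + $7,530 + $17,860 + $15,110 + $22,810 + $16,070 + $6,480 = $168,540.
$168,540 ≤ $180,000, so the threshold is not exceeded.

No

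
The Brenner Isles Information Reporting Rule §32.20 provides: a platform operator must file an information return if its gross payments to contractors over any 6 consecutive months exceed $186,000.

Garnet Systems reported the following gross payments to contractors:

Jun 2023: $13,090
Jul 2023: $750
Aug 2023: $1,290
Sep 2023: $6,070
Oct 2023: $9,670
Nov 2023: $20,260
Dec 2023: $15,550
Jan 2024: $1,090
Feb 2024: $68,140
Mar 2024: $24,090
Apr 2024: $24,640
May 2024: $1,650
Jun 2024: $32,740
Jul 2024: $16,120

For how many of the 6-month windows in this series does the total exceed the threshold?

0

Jun 2023–Nov 2023: $13,090 + $750 + $1,290 + $6,070 + $9,670 + $20,260 = $51,130 (under)
Jul 2023–Dec 2023: $750 + $1,290 + $6,070 + $9,670 + $20,260 + $15,550 = $53,590 (under)
Aug 2023–Jan 2024: $1,290 + $6,070 + $9,670 + $20,260 + $15,550 + $1,090 = $53,930 (under)
Sep 2023–Feb 2024: $6,070 + $9,670 + $20,260 + $15,550 + $1,090 + $68,140 = $120,780 (under)
Oct 2023–Mar 2024: $9,670 + $20,260 + $15,550 + $1,090 + $68,140 + $24,090 = $138,800 (under)
Nov 2023–Apr 2024: $20,260 + $15,550 + $1,090 + $68,140 + $24,090 + $24,640 = $153,770 (under)
Dec 2023–May 2024: $15,550 + $1,090 + $68,140 + $24,090 + $24,640 + $1,650 = $135,160 (under)
Jan 2024–Jun 2024: $1,090 + $68,140 + $24,090 + $24,640 + $1,650 + $32,740 = $152,350 (under)
Feb 2024–Jul 2024: $68,140 + $24,090 + $24,640 + $1,650 + $32,740 + $16,120 = $167,380 (under)
0 windows exceed the threshold.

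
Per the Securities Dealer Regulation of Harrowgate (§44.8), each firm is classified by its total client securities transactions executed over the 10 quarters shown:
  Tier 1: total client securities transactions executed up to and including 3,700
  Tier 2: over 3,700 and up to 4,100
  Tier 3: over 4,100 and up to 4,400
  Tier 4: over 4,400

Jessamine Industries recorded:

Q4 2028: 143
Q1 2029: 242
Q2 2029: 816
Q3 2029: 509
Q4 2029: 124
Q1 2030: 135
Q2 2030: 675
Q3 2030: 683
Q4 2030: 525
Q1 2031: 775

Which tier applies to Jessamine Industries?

Tier 4

Total client securities transactions executed: 143 + 242 + 816 + 509 + 124 + 135 + 675 + 683 + 525 + 775 = 4,627.
4,627 > 4,400, so Tier 4 applies.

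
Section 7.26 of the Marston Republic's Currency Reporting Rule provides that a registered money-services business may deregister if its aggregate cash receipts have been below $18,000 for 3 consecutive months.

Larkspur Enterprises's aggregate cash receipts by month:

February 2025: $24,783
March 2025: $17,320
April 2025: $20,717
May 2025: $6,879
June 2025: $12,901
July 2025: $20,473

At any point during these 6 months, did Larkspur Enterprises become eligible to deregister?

Months below $18,000: March 2025, May 2025, June 2025.
Longest run of consecutive months below the threshold: 2.
2 < 3, so Larkspur Enterprises never became eligible.

No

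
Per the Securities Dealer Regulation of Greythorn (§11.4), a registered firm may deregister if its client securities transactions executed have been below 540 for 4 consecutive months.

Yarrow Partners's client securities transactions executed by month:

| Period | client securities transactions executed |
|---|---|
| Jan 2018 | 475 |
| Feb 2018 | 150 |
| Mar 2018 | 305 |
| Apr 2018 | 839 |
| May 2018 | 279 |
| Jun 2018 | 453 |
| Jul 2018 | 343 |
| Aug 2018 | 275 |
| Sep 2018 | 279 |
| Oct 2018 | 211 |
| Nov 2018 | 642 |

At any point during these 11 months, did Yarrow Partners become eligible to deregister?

Months below 540: Jan 2018, Feb 2018, Mar 2018, May 2018, Jun 2018, Jul 2018, Aug 2018, Sep 2018, Oct 2018.
Longest run of consecutive months below the threshold: 6.
6 ≥ 4, so Yarrow Partners became eligible.

Yes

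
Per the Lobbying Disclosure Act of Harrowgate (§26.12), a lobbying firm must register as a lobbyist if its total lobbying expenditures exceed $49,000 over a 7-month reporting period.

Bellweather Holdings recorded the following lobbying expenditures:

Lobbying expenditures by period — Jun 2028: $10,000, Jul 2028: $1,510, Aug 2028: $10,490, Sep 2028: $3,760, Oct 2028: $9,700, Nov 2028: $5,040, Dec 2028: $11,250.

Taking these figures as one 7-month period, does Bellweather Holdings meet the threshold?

Total lobbying expenditures: $10,000 + $1,510 + $10,490 + $3,760 + $9,700 + $5,040 + $11,250 = $51,750.
$51,750 > $49,000, so the threshold is exceeded.

Yes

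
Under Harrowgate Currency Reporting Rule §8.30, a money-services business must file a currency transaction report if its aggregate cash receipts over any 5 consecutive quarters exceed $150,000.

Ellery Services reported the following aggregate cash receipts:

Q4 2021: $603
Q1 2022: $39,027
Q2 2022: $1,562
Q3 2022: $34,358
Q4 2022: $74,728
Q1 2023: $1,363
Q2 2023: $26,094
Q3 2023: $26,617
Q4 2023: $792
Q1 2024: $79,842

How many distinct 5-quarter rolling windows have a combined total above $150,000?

3

Q4 2021–Q4 2022: $603 + $39,027 + $1,562 + $34,358 + $74,728 = $150,278 (over)
Q1 2022–Q1 2023: $39,027 + $1,562 + $34,358 + $74,728 + $1,363 = $151,038 (over)
Q2 2022–Q2 2023: $1,562 + $34,358 + $74,728 + $1,363 + $26,094 = $138,105 (under)
Q3 2022–Q3 2023: $34,358 + $74,728 + $1,363 + $26,094 + $26,617 = $163,160 (over)
Q4 2022–Q4 2023: $74,728 + $1,363 + $26,094 + $26,617 + $792 = $129,594 (under)
Q1 2023–Q1 2024: $1,363 + $26,094 + $26,617 + $792 + $79,842 = $134,708 (under)
3 windows exceed the threshold.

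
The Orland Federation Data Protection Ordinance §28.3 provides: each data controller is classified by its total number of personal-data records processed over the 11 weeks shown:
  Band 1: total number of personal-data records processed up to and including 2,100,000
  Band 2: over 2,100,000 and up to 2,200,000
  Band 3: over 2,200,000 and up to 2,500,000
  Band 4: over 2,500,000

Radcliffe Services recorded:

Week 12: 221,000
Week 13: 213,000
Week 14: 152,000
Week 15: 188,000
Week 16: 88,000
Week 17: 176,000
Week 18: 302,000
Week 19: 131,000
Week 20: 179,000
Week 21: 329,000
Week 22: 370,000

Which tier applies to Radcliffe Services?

Total number of personal-data records processed: 221,000 + 213,000 + 152,000 + 188,000 + 88,000 + 176,000 + 302,000 + 131,000 + 179,000 + 329,000 + 370,000 = 2,349,000.
2,200,000 < 2,349,000 ≤ 2,500,000, so Band 3 applies.

Band 3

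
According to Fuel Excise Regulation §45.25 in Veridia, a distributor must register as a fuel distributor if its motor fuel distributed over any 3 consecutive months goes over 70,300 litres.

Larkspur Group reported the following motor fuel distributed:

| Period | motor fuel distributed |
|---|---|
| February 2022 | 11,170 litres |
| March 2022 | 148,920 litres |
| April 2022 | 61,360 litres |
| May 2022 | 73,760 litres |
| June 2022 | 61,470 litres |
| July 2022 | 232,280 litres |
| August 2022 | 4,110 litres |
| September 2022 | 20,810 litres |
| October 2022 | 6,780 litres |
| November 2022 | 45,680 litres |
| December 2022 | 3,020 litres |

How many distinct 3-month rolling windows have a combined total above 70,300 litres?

February 2022–April 2022: 11,170 litres + 148,920 litres + 61,360 litres = 221,450 litres (over)
March 2022–May 2022: 148,920 litres + 61,360 litres + 73,760 litres = 284,040 litres (over)
April 2022–June 2022: 61,360 litres + 73,760 litres + 61,470 litres = 196,590 litres (over)
May 2022–July 2022: 73,760 litres + 61,470 litres + 232,280 litres = 367,510 litres (over)
June 2022–August 2022: 61,470 litres + 232,280 litres + 4,110 litres = 297,860 litres (over)
July 2022–September 2022: 232,280 litres + 4,110 litres + 20,810 litres = 257,200 litres (over)
August 2022–October 2022: 4,110 litres + 20,810 litres + 6,780 litres = 31,700 litres (under)
September 2022–November 2022: 20,810 litres + 6,780 litres + 45,680 litres = 73,270 litres (over)
October 2022–December 2022: 6,780 litres + 45,680 litres + 3,020 litres = 55,480 litres (under)
7 windows exceed the threshold.

7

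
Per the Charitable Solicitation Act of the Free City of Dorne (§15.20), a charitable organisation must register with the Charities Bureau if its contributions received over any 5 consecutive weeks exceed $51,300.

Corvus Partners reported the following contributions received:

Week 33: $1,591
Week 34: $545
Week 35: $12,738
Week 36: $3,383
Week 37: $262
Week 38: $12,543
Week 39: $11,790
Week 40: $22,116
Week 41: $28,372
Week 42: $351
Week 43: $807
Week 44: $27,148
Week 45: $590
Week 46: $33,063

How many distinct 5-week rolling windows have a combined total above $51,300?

Week 33–Week 37: $1,591 + $545 + $12,738 + $3,383 + $262 = $18,519 (under)
Week 34–Week 38: $545 + $12,738 + $3,383 + $262 + $12,543 = $29,471 (under)
Week 35–Week 39: $12,738 + $3,383 + $262 + $12,543 + $11,790 = $40,716 (under)
Week 36–Week 40: $3,383 + $262 + $12,543 + $11,790 + $22,116 = $50,094 (under)
Week 37–Week 41: $262 + $12,543 + $11,790 + $22,116 + $28,372 = $75,083 (over)
Week 38–Week 42: $12,543 + $11,790 + $22,116 + $28,372 + $351 = $75,172 (over)
Week 39–Week 43: $11,790 + $22,116 + $28,372 + $351 + $807 = $63,436 (over)
Week 40–Week 44: $22,116 + $28,372 + $351 + $807 + $27,148 = $78,794 (over)
Week 41–Week 45: $28,372 + $351 + $807 + $27,148 + $590 = $57,268 (over)
Week 42–Week 46: $351 + $807 + $27,148 + $590 + $33,063 = $61,959 (over)
6 windows exceed the threshold.

6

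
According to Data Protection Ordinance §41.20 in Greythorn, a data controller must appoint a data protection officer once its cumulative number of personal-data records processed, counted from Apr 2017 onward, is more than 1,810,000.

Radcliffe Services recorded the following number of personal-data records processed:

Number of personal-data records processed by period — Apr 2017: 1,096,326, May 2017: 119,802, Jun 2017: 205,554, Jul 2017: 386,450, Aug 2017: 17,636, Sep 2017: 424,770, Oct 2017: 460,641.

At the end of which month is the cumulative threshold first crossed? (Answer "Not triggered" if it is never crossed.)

Aug 2017

Through Apr 2017: 1,096,326
Through May 2017: 1,216,128
Through Jun 2017: 1,421,682
Through Jul 2017: 1,808,132
Through Aug 2017: 1,825,768 ← exceeds threshold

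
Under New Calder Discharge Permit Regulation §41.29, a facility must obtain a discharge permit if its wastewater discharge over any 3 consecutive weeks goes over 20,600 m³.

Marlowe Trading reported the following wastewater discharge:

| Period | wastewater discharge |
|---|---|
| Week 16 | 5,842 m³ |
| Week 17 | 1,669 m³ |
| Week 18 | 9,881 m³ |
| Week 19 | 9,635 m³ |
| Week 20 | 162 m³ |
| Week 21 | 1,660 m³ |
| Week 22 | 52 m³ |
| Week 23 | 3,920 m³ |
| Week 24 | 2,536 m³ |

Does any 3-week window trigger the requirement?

Yes

Week 16–Week 18: 5,842 m³ + 1,669 m³ + 9,881 m³ = 17,392 m³ (under)
Week 17–Week 19: 1,669 m³ + 9,881 m³ + 9,635 m³ = 21,185 m³ (over)
Week 18–Week 20: 9,881 m³ + 9,635 m³ + 162 m³ = 19,678 m³ (under)
Week 19–Week 21: 9,635 m³ + 162 m³ + 1,660 m³ = 11,457 m³ (under)
Week 20–Week 22: 162 m³ + 1,660 m³ + 52 m³ = 1,874 m³ (under)
Week 21–Week 23: 1,660 m³ + 52 m³ + 3,920 m³ = 5,632 m³ (under)
Week 22–Week 24: 52 m³ + 3,920 m³ + 2,536 m³ = 6,508 m³ (under)
At least one window exceeds 20,600 m³.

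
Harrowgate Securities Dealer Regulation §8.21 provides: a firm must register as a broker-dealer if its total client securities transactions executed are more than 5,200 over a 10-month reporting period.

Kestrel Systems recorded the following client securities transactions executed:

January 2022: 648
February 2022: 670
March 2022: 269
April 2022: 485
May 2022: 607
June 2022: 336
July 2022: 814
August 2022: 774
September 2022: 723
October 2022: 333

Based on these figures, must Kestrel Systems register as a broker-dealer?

Total client securities transactions executed: 648 + 670 + 269 + 485 + 607 + 336 + 814 + 774 + 723 + 333 = 5,659.
5,659 > 5,200, so the threshold is exceeded.

Yes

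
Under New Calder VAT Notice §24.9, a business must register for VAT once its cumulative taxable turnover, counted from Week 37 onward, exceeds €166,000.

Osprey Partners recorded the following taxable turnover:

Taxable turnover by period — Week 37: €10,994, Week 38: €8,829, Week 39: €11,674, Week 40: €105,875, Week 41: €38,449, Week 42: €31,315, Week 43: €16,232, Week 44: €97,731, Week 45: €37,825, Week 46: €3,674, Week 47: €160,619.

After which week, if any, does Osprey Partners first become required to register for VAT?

Through Week 37: €10,994
Through Week 38: €19,823
Through Week 39: €31,497
Through Week 40: €137,372
Through Week 41: €175,821 ← exceeds threshold

Week 41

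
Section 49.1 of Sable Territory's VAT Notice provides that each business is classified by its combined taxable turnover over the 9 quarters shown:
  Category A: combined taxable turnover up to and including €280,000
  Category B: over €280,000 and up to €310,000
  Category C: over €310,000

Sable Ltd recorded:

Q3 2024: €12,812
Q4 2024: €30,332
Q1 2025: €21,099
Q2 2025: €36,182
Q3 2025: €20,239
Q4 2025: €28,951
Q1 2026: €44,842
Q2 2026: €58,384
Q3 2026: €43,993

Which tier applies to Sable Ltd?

Category B

Combined taxable turnover: €12,812 + €30,332 + €21,099 + €36,182 + €20,239 + €28,951 + €44,842 + €58,384 + €43,993 = €296,834.
€280,000 < €296,834 ≤ €310,000, so Category B applies.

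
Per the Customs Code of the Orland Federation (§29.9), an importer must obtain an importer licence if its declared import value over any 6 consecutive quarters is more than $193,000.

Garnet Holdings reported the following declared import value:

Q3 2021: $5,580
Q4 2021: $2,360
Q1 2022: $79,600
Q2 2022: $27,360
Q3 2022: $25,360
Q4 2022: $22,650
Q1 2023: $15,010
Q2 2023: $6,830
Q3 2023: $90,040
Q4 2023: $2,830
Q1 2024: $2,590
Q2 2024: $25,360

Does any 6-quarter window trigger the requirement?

No

Q3 2021–Q4 2022: $5,580 + $2,360 + $79,600 + $27,360 + $25,360 + $22,650 = $162,910 (under)
Q4 2021–Q1 2023: $2,360 + $79,600 + $27,360 + $25,360 + $22,650 + $15,010 = $172,340 (under)
Q1 2022–Q2 2023: $79,600 + $27,360 + $25,360 + $22,650 + $15,010 + $6,830 = $176,810 (under)
Q2 2022–Q3 2023: $27,360 + $25,360 + $22,650 + $15,010 + $6,830 + $90,040 = $187,250 (under)
Q3 2022–Q4 2023: $25,360 + $22,650 + $15,010 + $6,830 + $90,040 + $2,830 = $162,720 (under)
Q4 2022–Q1 2024: $22,650 + $15,010 + $6,830 + $90,040 + $2,830 + $2,590 = $139,950 (under)
Q1 2023–Q2 2024: $15,010 + $6,830 + $90,040 + $2,830 + $2,590 + $25,360 = $142,660 (under)
No window exceeds $193,000.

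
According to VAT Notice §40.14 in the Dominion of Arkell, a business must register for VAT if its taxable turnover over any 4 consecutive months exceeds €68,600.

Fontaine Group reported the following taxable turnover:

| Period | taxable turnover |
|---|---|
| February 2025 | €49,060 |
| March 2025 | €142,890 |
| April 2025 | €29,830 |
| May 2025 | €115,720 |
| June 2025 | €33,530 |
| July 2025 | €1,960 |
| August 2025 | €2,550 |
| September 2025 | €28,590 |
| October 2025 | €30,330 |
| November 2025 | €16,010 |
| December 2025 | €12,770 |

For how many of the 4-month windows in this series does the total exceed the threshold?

6

February 2025–May 2025: €49,060 + €142,890 + €29,830 + €115,720 = €337,500 (over)
March 2025–June 2025: €142,890 + €29,830 + €115,720 + €33,530 = €321,970 (over)
April 2025–July 2025: €29,830 + €115,720 + €33,530 + €1,960 = €181,040 (over)
May 2025–August 2025: €115,720 + €33,530 + €1,960 + €2,550 = €153,760 (over)
June 2025–September 2025: €33,530 + €1,960 + €2,550 + €28,590 = €66,630 (under)
July 2025–October 2025: €1,960 + €2,550 + €28,590 + €30,330 = €63,430 (under)
August 2025–November 2025: €2,550 + €28,590 + €30,330 + €16,010 = €77,480 (over)
September 2025–December 2025: €28,590 + €30,330 + €16,010 + €12,770 = €87,700 (over)
6 windows exceed the threshold.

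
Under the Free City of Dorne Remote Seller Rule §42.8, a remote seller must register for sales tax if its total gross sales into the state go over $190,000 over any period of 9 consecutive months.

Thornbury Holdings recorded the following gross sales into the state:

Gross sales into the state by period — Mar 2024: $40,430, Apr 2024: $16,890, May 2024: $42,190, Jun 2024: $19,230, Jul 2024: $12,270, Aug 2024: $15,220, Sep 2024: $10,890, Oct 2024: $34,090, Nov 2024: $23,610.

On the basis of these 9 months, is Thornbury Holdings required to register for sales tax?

Yes

Total gross sales into the state: $40,430 + $16,890 + $42,190 + $19,230 + $12,270 + $15,220 + $10,890 + $34,090 + $23,610 = $214,820.
$214,820 > $190,000, so the threshold is exceeded.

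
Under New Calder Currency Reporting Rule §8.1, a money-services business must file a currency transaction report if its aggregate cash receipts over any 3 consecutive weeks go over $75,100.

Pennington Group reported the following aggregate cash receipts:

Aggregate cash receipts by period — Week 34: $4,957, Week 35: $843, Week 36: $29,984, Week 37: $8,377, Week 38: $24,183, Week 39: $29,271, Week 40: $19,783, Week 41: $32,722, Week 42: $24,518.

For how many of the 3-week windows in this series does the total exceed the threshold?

2

Week 34–Week 36: $4,957 + $843 + $29,984 = $35,784 (under)
Week 35–Week 37: $843 + $29,984 + $8,377 = $39,204 (under)
Week 36–Week 38: $29,984 + $8,377 + $24,183 = $62,544 (under)
Week 37–Week 39: $8,377 + $24,183 + $29,271 = $61,831 (under)
Week 38–Week 40: $24,183 + $29,271 + $19,783 = $73,237 (under)
Week 39–Week 41: $29,271 + $19,783 + $32,722 = $81,776 (over)
Week 40–Week 42: $19,783 + $32,722 + $24,518 = $77,023 (over)
2 windows exceed the threshold.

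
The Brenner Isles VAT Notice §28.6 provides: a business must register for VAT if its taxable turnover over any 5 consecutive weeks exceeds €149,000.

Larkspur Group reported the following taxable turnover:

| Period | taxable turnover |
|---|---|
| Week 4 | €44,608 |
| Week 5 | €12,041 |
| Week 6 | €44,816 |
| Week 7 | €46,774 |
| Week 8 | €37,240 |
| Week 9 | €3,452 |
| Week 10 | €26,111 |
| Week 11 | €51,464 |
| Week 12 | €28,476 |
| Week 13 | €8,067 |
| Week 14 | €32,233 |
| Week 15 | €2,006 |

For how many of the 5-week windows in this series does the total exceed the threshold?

3

Week 4–Week 8: €44,608 + €12,041 + €44,816 + €46,774 + €37,240 = €185,479 (over)
Week 5–Week 9: €12,041 + €44,816 + €46,774 + €37,240 + €3,452 = €144,323 (under)
Week 6–Week 10: €44,816 + €46,774 + €37,240 + €3,452 + €26,111 = €158,393 (over)
Week 7–Week 11: €46,774 + €37,240 + €3,452 + €26,111 + €51,464 = €165,041 (over)
Week 8–Week 12: €37,240 + €3,452 + €26,111 + €51,464 + €28,476 = €146,743 (under)
Week 9–Week 13: €3,452 + €26,111 + €51,464 + €28,476 + €8,067 = €117,570 (under)
Week 10–Week 14: €26,111 + €51,464 + €28,476 + €8,067 + €32,233 = €146,351 (under)
Week 11–Week 15: €51,464 + €28,476 + €8,067 + €32,233 + €2,006 = €122,246 (under)
3 windows exceed the threshold.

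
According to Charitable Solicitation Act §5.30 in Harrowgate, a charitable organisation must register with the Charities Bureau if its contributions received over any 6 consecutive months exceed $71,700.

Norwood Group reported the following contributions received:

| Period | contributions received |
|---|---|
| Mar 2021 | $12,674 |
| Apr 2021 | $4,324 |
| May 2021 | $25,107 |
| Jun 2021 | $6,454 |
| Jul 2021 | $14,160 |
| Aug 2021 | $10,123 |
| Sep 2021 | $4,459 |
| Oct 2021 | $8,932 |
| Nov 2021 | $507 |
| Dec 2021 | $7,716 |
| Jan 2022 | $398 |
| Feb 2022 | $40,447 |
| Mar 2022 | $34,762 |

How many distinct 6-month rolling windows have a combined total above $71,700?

2

Mar 2021–Aug 2021: $12,674 + $4,324 + $25,107 + $6,454 + $14,160 + $10,123 = $72,842 (over)
Apr 2021–Sep 2021: $4,324 + $25,107 + $6,454 + $14,160 + $10,123 + $4,459 = $64,627 (under)
May 2021–Oct 2021: $25,107 + $6,454 + $14,160 + $10,123 + $4,459 + $8,932 = $69,235 (under)
Jun 2021–Nov 2021: $6,454 + $14,160 + $10,123 + $4,459 + $8,932 + $507 = $44,635 (under)
Jul 2021–Dec 2021: $14,160 + $10,123 + $4,459 + $8,932 + $507 + $7,716 = $45,897 (under)
Aug 2021–Jan 2022: $10,123 + $4,459 + $8,932 + $507 + $7,716 + $398 = $32,135 (under)
Sep 2021–Feb 2022: $4,459 + $8,932 + $507 + $7,716 + $398 + $40,447 = $62,459 (under)
Oct 2021–Mar 2022: $8,932 + $507 + $7,716 + $398 + $40,447 + $34,762 = $92,762 (over)
2 windows exceed the threshold.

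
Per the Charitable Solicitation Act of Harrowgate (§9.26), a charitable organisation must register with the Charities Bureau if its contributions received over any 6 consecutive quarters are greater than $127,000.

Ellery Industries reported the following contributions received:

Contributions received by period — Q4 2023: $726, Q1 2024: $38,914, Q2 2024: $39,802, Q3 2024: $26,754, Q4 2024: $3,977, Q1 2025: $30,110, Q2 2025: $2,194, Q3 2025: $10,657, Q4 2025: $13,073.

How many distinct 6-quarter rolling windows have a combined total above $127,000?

Q4 2023–Q1 2025: $726 + $38,914 + $39,802 + $26,754 + $3,977 + $30,110 = $140,283 (over)
Q1 2024–Q2 2025: $38,914 + $39,802 + $26,754 + $3,977 + $30,110 + $2,194 = $141,751 (over)
Q2 2024–Q3 2025: $39,802 + $26,754 + $3,977 + $30,110 + $2,194 + $10,657 = $113,494 (under)
Q3 2024–Q4 2025: $26,754 + $3,977 + $30,110 + $2,194 + $10,657 + $13,073 = $86,765 (under)
2 windows exceed the threshold.

2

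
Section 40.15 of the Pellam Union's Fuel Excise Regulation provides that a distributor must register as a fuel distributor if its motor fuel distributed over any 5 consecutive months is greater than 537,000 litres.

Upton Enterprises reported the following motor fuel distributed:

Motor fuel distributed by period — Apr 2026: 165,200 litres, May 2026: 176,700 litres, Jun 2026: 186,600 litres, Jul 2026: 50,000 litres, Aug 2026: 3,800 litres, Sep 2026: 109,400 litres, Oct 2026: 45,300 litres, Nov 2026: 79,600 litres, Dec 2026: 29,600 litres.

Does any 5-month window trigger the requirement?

Apr 2026–Aug 2026: 165,200 litres + 176,700 litres + 186,600 litres + 50,000 litres + 3,800 litres = 582,300 litres (over)
May 2026–Sep 2026: 176,700 litres + 186,600 litres + 50,000 litres + 3,800 litres + 109,400 litres = 526,500 litres (under)
Jun 2026–Oct 2026: 186,600 litres + 50,000 litres + 3,800 litres + 109,400 litres + 45,300 litres = 395,100 litres (under)
Jul 2026–Nov 2026: 50,000 litres + 3,800 litres + 109,400 litres + 45,300 litres + 79,600 litres = 288,100 litres (under)
Aug 2026–Dec 2026: 3,800 litres + 109,400 litres + 45,300 litres + 79,600 litres + 29,600 litres = 267,700 litres (under)
At least one window exceeds 537,000 litres.

Yes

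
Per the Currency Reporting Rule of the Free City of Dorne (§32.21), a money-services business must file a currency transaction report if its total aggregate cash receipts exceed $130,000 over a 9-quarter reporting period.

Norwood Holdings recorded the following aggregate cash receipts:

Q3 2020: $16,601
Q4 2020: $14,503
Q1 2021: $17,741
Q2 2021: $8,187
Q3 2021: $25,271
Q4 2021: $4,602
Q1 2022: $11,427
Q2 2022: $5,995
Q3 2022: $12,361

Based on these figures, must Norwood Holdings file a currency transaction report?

Total aggregate cash receipts: $16,601 + $14,503 + $17,741 + $8,187 + $25,271 + $4,602 + $11,427 + $5,995 + $12,361 = $116,688.
$116,688 ≤ $130,000, so the threshold is not exceeded.

No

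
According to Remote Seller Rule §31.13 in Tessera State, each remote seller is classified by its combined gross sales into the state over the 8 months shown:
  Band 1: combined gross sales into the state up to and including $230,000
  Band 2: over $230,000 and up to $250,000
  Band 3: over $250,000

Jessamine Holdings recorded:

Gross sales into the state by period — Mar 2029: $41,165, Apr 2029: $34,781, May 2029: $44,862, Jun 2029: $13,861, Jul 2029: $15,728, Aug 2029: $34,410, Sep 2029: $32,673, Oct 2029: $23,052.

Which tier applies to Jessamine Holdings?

Band 2

Combined gross sales into the state: $41,165 + $34,781 + $44,862 + $13,861 + $15,728 + $34,410 + $32,673 + $23,052 = $240,532.
$230,000 < $240,532 ≤ $250,000, so Band 2 applies.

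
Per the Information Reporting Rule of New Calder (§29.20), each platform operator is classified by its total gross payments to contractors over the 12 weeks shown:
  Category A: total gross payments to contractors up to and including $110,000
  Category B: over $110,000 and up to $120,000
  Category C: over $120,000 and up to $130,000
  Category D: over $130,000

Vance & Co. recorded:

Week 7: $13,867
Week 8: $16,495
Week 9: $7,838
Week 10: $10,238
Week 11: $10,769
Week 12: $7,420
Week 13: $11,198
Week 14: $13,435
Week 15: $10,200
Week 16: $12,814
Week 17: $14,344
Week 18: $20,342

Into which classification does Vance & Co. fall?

Total gross payments to contractors: $13,867 + $16,495 + $7,838 + $10,238 + $10,769 + $7,420 + $11,198 + $13,435 + $10,200 + $12,814 + $14,344 + $20,342 = $148,960.
$148,960 > $130,000, so Category D applies.

Category D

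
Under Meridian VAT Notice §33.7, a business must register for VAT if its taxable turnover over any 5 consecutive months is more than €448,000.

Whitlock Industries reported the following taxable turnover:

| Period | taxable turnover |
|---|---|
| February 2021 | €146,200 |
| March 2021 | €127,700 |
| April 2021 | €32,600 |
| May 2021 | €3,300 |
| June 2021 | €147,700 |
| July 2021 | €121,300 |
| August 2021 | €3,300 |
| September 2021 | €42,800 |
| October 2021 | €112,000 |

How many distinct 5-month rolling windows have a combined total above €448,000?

February 2021–June 2021: €146,200 + €127,700 + €32,600 + €3,300 + €147,700 = €457,500 (over)
March 2021–July 2021: €127,700 + €32,600 + €3,300 + €147,700 + €121,300 = €432,600 (under)
April 2021–August 2021: €32,600 + €3,300 + €147,700 + €121,300 + €3,300 = €308,200 (under)
May 2021–September 2021: €3,300 + €147,700 + €121,300 + €3,300 + €42,800 = €318,400 (under)
June 2021–October 2021: €147,700 + €121,300 + €3,300 + €42,800 + €112,000 = €427,100 (under)
1 window exceeds the threshold.

1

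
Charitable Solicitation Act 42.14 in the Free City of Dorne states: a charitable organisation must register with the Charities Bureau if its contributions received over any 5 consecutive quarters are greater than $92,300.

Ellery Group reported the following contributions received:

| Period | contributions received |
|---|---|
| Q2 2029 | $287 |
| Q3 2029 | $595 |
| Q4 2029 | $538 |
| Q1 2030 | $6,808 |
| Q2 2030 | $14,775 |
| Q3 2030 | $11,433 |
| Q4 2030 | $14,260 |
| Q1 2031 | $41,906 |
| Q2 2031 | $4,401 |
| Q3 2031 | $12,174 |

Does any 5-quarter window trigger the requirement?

Q2 2029–Q2 2030: $287 + $595 + $538 + $6,808 + $14,775 = $23,003 (under)
Q3 2029–Q3 2030: $595 + $538 + $6,808 + $14,775 + $11,433 = $34,149 (under)
Q4 2029–Q4 2030: $538 + $6,808 + $14,775 + $11,433 + $14,260 = $47,814 (under)
Q1 2030–Q1 2031: $6,808 + $14,775 + $11,433 + $14,260 + $41,906 = $89,182 (under)
Q2 2030–Q2 2031: $14,775 + $11,433 + $14,260 + $41,906 + $4,401 = $86,775 (under)
Q3 2030–Q3 2031: $11,433 + $14,260 + $41,906 + $4,401 + $12,174 = $84,174 (under)
No window exceeds $92,300.

No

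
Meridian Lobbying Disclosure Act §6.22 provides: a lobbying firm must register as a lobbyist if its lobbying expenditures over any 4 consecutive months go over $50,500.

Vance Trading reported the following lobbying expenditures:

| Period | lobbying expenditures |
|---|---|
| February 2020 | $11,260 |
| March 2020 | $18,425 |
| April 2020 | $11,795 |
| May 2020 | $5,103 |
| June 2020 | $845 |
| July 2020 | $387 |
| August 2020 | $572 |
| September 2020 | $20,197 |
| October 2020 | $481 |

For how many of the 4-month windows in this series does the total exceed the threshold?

0

February 2020–May 2020: $11,260 + $18,425 + $11,795 + $5,103 = $46,583 (under)
March 2020–June 2020: $18,425 + $11,795 + $5,103 + $845 = $36,168 (under)
April 2020–July 2020: $11,795 + $5,103 + $845 + $387 = $18,130 (under)
May 2020–August 2020: $5,103 + $845 + $387 + $572 = $6,907 (under)
June 2020–September 2020: $845 + $387 + $572 + $20,197 = $22,001 (under)
July 2020–October 2020: $387 + $572 + $20,197 + $481 = $21,637 (under)
0 windows exceed the threshold.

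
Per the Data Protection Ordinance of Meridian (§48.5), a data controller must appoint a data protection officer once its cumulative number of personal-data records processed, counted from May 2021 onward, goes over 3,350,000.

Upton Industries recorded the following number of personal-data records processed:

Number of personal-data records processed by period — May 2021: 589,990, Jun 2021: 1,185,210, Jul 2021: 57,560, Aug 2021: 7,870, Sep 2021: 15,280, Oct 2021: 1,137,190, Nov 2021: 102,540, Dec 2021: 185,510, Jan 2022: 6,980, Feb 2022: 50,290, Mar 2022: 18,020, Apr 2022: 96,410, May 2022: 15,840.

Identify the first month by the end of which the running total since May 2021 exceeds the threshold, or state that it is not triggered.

Mar 2022

Through May 2021: 589,990
Through Jun 2021: 1,775,200
Through Jul 2021: 1,832,760
Through Aug 2021: 1,840,630
Through Sep 2021: 1,855,910
Through Oct 2021: 2,993,100
Through Nov 2021: 3,095,640
Through Dec 2021: 3,281,150
Through Jan 2022: 3,288,130
Through Feb 2022: 3,338,420
Through Mar 2022: 3,356,440 ← exceeds threshold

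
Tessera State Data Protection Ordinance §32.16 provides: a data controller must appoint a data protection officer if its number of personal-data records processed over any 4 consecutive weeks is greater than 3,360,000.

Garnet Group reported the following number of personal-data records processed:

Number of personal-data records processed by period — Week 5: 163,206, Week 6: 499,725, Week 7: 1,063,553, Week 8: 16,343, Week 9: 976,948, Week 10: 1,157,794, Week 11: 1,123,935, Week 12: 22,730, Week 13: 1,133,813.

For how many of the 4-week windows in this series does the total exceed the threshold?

1

Week 5–Week 8: 163,206 + 499,725 + 1,063,553 + 16,343 = 1,742,827 (under)
Week 6–Week 9: 499,725 + 1,063,553 + 16,343 + 976,948 = 2,556,569 (under)
Week 7–Week 10: 1,063,553 + 16,343 + 976,948 + 1,157,794 = 3,214,638 (under)
Week 8–Week 11: 16,343 + 976,948 + 1,157,794 + 1,123,935 = 3,275,020 (under)
Week 9–Week 12: 976,948 + 1,157,794 + 1,123,935 + 22,730 = 3,281,407 (under)
Week 10–Week 13: 1,157,794 + 1,123,935 + 22,730 + 1,133,813 = 3,438,272 (over)
1 window exceeds the threshold.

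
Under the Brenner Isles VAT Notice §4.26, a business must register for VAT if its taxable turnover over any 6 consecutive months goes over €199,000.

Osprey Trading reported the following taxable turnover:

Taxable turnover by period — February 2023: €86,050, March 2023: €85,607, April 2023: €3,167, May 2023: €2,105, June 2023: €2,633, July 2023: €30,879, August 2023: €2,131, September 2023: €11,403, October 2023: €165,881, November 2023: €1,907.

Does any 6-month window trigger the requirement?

Yes

February 2023–July 2023: €86,050 + €85,607 + €3,167 + €2,105 + €2,633 + €30,879 = €210,441 (over)
March 2023–August 2023: €85,607 + €3,167 + €2,105 + €2,633 + €30,879 + €2,131 = €126,522 (under)
April 2023–September 2023: €3,167 + €2,105 + €2,633 + €30,879 + €2,131 + €11,403 = €52,318 (under)
May 2023–October 2023: €2,105 + €2,633 + €30,879 + €2,131 + €11,403 + €165,881 = €215,032 (over)
June 2023–November 2023: €2,633 + €30,879 + €2,131 + €11,403 + €165,881 + €1,907 = €214,834 (over)
At least one window exceeds €199,000.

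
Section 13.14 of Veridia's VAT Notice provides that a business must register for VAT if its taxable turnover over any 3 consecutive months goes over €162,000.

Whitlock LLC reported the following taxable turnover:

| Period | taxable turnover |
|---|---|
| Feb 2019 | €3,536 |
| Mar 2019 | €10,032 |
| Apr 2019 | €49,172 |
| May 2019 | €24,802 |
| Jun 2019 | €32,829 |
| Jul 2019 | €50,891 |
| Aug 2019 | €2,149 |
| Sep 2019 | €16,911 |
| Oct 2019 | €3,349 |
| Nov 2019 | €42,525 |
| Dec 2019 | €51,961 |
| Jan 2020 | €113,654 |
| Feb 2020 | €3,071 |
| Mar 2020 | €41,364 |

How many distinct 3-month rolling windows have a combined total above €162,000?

2

Feb 2019–Apr 2019: €3,536 + €10,032 + €49,172 = €62,740 (under)
Mar 2019–May 2019: €10,032 + €49,172 + €24,802 = €84,006 (under)
Apr 2019–Jun 2019: €49,172 + €24,802 + €32,829 = €106,803 (under)
May 2019–Jul 2019: €24,802 + €32,829 + €50,891 = €108,522 (under)
Jun 2019–Aug 2019: €32,829 + €50,891 + €2,149 = €85,869 (under)
Jul 2019–Sep 2019: €50,891 + €2,149 + €16,911 = €69,951 (under)
Aug 2019–Oct 2019: €2,149 + €16,911 + €3,349 = €22,409 (under)
Sep 2019–Nov 2019: €16,911 + €3,349 + €42,525 = €62,785 (under)
Oct 2019–Dec 2019: €3,349 + €42,525 + €51,961 = €97,835 (under)
Nov 2019–Jan 2020: €42,525 + €51,961 + €113,654 = €208,140 (over)
Dec 2019–Feb 2020: €51,961 + €113,654 + €3,071 = €168,686 (over)
Jan 2020–Mar 2020: €113,654 + €3,071 + €41,364 = €158,089 (under)
2 windows exceed the threshold.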